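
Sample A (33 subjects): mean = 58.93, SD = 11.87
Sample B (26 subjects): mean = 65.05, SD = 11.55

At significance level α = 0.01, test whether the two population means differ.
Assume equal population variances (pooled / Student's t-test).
Student's two-sample t-test (equal variances):
H₀: μ₁ = μ₂
H₁: μ₁ ≠ μ₂
df = n₁ + n₂ - 2 = 57
Pooled variance s_p² = [(n₁-1)s₁² + (n₂-1)s₂²] / (n₁ + n₂ - 2) = [(32)(11.87²) + (25)(11.55²)] / 57 = 137.6099
SE = √(s_p²(1/n₁ + 1/n₂)) = √(137.6099 × (1/33 + 1/26)) = 3.0761
t = (x̄₁ - x̄₂) / SE = (58.93 - 65.05) / 3.0761 = -6.12 / 3.0761 = -1.990
p-value = 0.0515

Since p-value > α = 0.01, we fail to reject H₀.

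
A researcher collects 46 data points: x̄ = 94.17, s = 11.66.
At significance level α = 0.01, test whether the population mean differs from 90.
One-sample t-test:
H₀: μ = 90
H₁: μ ≠ 90
df = n - 1 = 45
t = (x̄ - μ₀) / (s/√n) = (94.17 - 90) / (11.66/√46) = 2.426
p-value = 0.0194

Since p-value > α = 0.01, we fail to reject H₀.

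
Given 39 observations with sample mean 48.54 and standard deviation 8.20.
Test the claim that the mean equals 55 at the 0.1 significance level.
One-sample t-test:
H₀: μ = 55
H₁: μ ≠ 55
df = n - 1 = 38
t = (x̄ - μ₀) / (s/√n) = (48.54 - 55) / (8.20/√39) = -4.920
p-value < 0.0001

Since p-value < α = 0.1, we reject H₀.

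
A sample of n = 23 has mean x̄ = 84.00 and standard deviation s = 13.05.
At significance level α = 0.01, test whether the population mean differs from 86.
One-sample t-test:
H₀: μ = 86
H₁: μ ≠ 86
df = n - 1 = 22
t = (x̄ - μ₀) / (s/√n) = (84.00 - 86) / (13.05/√23) = -0.735
p-value = 0.4701

Since p-value > α = 0.01, we fail to reject H₀.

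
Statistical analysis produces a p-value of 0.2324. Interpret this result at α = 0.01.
Since p = 0.2324 > α = 0.01, fail to reject H₀.
There is insufficient evidence to reject the null hypothesis; the result is not statistically significant at the 0.01 level.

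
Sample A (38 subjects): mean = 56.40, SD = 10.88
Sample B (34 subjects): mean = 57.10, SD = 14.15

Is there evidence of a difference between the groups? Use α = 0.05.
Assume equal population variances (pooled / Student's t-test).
Student's two-sample t-test (equal variances):
H₀: μ₁ = μ₂
H₁: μ₁ ≠ μ₂
df = n₁ + n₂ - 2 = 70
Pooled variance s_p² = [(n₁-1)s₁² + (n₂-1)s₂²] / (n₁ + n₂ - 2) = [(37)(10.88²) + (33)(14.15²)] / 70 = 156.9599
SE = √(s_p²(1/n₁ + 1/n₂)) = √(156.9599 × (1/38 + 1/34)) = 2.9575
t = (x̄₁ - x̄₂) / SE = (56.40 - 57.10) / 2.9575 = -0.70 / 2.9575 = -0.237
p-value = 0.8136

Since p-value > α = 0.05, we fail to reject H₀.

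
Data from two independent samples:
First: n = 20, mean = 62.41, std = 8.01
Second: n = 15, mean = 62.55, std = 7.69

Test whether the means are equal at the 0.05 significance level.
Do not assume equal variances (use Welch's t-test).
Welch's two-sample t-test:
H₀: μ₁ = μ₂
H₁: μ₁ ≠ μ₂
s₁²/n₁ = 8.01²/20 = 3.2080,  s₂²/n₂ = 7.69²/15 = 3.9424
SE = √(s₁²/n₁ + s₂²/n₂) = √(3.2080 + 3.9424) = 2.6740
df (Welch-Satterthwaite) = (s₁²/n₁ + s₂²/n₂)² / [(s₁²/n₁)²/(n₁-1) + (s₂²/n₂)²/(n₂-1)] ≈ 30.95
t = (x̄₁ - x̄₂) / SE = (62.41 - 62.55) / 2.6740 = -0.14 / 2.6740 = -0.052
p-value = 0.9586

Since p-value > α = 0.05, we fail to reject H₀.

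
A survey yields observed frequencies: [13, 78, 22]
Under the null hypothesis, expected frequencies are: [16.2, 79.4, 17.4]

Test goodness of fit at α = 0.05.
Chi-square goodness of fit test:
H₀: observed counts match expected distribution
H₁: observed counts differ from expected distribution
df = k - 1 = 2
χ² = Σ(O - E)²/E
   = (13 - 16.2)²/16.2 + (78 - 79.4)²/79.4 + (22 - 17.4)²/17.4
   = 0.632 + 0.025 + 1.216
   = 1.87
p-value = 0.3920

Since p-value > α = 0.05, we fail to reject H₀.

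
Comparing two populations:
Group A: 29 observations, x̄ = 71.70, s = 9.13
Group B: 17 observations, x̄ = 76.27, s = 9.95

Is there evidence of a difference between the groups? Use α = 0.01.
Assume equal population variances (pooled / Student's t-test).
Student's two-sample t-test (equal variances):
H₀: μ₁ = μ₂
H₁: μ₁ ≠ μ₂
df = n₁ + n₂ - 2 = 44
Pooled variance s_p² = [(n₁-1)s₁² + (n₂-1)s₂²] / (n₁ + n₂ - 2) = [(28)(9.13²) + (16)(9.95²)] / 44 = 89.0462
SE = √(s_p²(1/n₁ + 1/n₂)) = √(89.0462 × (1/29 + 1/17)) = 2.8825
t = (x̄₁ - x̄₂) / SE = (71.70 - 76.27) / 2.8825 = -4.57 / 2.8825 = -1.585
p-value = 0.1200

Since p-value > α = 0.01, we fail to reject H₀.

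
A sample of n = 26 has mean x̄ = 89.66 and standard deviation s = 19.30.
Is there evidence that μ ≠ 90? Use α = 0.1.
One-sample t-test:
H₀: μ = 90
H₁: μ ≠ 90
df = n - 1 = 25
t = (x̄ - μ₀) / (s/√n) = (89.66 - 90) / (19.30/√26) = -0.090
p-value = 0.9291

Since p-value > α = 0.1, we fail to reject H₀.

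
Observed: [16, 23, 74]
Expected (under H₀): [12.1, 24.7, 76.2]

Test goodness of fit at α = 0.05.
Chi-square goodness of fit test:
H₀: observed counts match expected distribution
H₁: observed counts differ from expected distribution
df = k - 1 = 2
χ² = Σ(O - E)²/E
   = (16 - 12.1)²/12.1 + (23 - 24.7)²/24.7 + (74 - 76.2)²/76.2
   = 1.257 + 0.117 + 0.064
   = 1.44
p-value = 0.4873

Since p-value > α = 0.05, we fail to reject H₀.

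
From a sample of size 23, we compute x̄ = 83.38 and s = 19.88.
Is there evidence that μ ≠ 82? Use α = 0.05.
One-sample t-test:
H₀: μ = 82
H₁: μ ≠ 82
df = n - 1 = 22
t = (x̄ - μ₀) / (s/√n) = (83.38 - 82) / (19.88/√23) = 0.333
p-value = 0.7424

Since p-value > α = 0.05, we fail to reject H₀.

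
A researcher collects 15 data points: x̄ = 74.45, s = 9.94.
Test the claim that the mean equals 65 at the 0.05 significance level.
One-sample t-test:
H₀: μ = 65
H₁: μ ≠ 65
df = n - 1 = 14
t = (x̄ - μ₀) / (s/√n) = (74.45 - 65) / (9.94/√15) = 3.682
p-value = 0.0025

Since p-value < α = 0.05, we reject H₀.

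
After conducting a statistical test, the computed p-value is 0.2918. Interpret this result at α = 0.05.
Since p = 0.2918 > α = 0.05, fail to reject H₀.
There is insufficient evidence to reject the null hypothesis; the result is not statistically significant at the 0.05 level.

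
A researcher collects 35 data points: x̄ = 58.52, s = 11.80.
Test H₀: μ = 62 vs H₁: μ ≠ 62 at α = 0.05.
One-sample t-test:
H₀: μ = 62
H₁: μ ≠ 62
df = n - 1 = 34
t = (x̄ - μ₀) / (s/√n) = (58.52 - 62) / (11.80/√35) = -1.745
p-value = 0.0901

Since p-value > α = 0.05, we fail to reject H₀.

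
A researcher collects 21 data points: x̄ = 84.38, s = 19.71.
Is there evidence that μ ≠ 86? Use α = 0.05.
One-sample t-test:
H₀: μ = 86
H₁: μ ≠ 86
df = n - 1 = 20
t = (x̄ - μ₀) / (s/√n) = (84.38 - 86) / (19.71/√21) = -0.377
p-value = 0.7104

Since p-value > α = 0.05, we fail to reject H₀.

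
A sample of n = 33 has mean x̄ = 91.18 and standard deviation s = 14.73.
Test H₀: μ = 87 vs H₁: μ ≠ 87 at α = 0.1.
One-sample t-test:
H₀: μ = 87
H₁: μ ≠ 87
df = n - 1 = 32
t = (x̄ - μ₀) / (s/√n) = (91.18 - 87) / (14.73/√33) = 1.630
p-value = 0.1129

Since p-value > α = 0.1, we fail to reject H₀.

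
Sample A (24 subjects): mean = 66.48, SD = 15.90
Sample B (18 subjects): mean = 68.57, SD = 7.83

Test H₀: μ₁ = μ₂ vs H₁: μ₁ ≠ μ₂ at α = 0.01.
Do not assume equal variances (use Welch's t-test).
Welch's two-sample t-test:
H₀: μ₁ = μ₂
H₁: μ₁ ≠ μ₂
s₁²/n₁ = 15.90²/24 = 10.5337,  s₂²/n₂ = 7.83²/18 = 3.4061
SE = √(s₁²/n₁ + s₂²/n₂) = √(10.5337 + 3.4061) = 3.7336
df (Welch-Satterthwaite) = (s₁²/n₁ + s₂²/n₂)² / [(s₁²/n₁)²/(n₁-1) + (s₂²/n₂)²/(n₂-1)] ≈ 35.29
t = (x̄₁ - x̄₂) / SE = (66.48 - 68.57) / 3.7336 = -2.09 / 3.7336 = -0.560
p-value = 0.5792

Since p-value > α = 0.01, we fail to reject H₀.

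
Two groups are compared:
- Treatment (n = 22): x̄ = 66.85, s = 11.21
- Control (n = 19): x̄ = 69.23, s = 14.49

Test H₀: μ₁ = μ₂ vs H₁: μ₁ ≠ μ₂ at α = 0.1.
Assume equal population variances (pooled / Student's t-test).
Student's two-sample t-test (equal variances):
H₀: μ₁ = μ₂
H₁: μ₁ ≠ μ₂
df = n₁ + n₂ - 2 = 39
Pooled variance s_p² = [(n₁-1)s₁² + (n₂-1)s₂²] / (n₁ + n₂ - 2) = [(21)(11.21²) + (18)(14.49²)] / 39 = 164.5699
SE = √(s_p²(1/n₁ + 1/n₂)) = √(164.5699 × (1/22 + 1/19)) = 4.0177
t = (x̄₁ - x̄₂) / SE = (66.85 - 69.23) / 4.0177 = -2.38 / 4.0177 = -0.592
p-value = 0.5570

Since p-value > α = 0.1, we fail to reject H₀.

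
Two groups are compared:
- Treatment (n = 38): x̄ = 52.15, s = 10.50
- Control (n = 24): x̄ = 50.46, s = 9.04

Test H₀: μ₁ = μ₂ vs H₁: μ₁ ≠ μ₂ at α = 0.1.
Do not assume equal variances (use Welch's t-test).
Welch's two-sample t-test:
H₀: μ₁ = μ₂
H₁: μ₁ ≠ μ₂
s₁²/n₁ = 10.50²/38 = 2.9013,  s₂²/n₂ = 9.04²/24 = 3.4051
SE = √(s₁²/n₁ + s₂²/n₂) = √(2.9013 + 3.4051) = 2.5113
df (Welch-Satterthwaite) = (s₁²/n₁ + s₂²/n₂)² / [(s₁²/n₁)²/(n₁-1) + (s₂²/n₂)²/(n₂-1)] ≈ 54.36
t = (x̄₁ - x̄₂) / SE = (52.15 - 50.46) / 2.5113 = 1.69 / 2.5113 = 0.673
p-value = 0.5038

Since p-value > α = 0.1, we fail to reject H₀.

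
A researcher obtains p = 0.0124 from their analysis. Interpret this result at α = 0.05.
Since p = 0.0124 < α = 0.05, reject H₀.
There is sufficient evidence to reject the null hypothesis; the result is statistically significant at the 0.05 level.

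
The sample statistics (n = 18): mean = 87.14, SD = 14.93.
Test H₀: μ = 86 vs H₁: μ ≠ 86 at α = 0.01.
One-sample t-test:
H₀: μ = 86
H₁: μ ≠ 86
df = n - 1 = 17
t = (x̄ - μ₀) / (s/√n) = (87.14 - 86) / (14.93/√18) = 0.324
p-value = 0.7499

Since p-value > α = 0.01, we fail to reject H₀.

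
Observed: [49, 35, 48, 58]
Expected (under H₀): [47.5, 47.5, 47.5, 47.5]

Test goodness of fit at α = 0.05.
Chi-square goodness of fit test:
H₀: observed counts match expected distribution
H₁: observed counts differ from expected distribution
df = k - 1 = 3
χ² = Σ(O - E)²/E
   = (49 - 47.5)²/47.5 + (35 - 47.5)²/47.5 + (48 - 47.5)²/47.5 + (58 - 47.5)²/47.5
   = 0.047 + 3.289 + 0.005 + 2.321
   = 5.66
p-value = 0.1292

Since p-value > α = 0.05, we fail to reject H₀.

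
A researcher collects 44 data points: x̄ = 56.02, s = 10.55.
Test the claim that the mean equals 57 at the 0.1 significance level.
One-sample t-test:
H₀: μ = 57
H₁: μ ≠ 57
df = n - 1 = 43
t = (x̄ - μ₀) / (s/√n) = (56.02 - 57) / (10.55/√44) = -0.616
p-value = 0.5410

Since p-value > α = 0.1, we fail to reject H₀.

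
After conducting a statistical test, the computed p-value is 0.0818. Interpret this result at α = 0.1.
Since p = 0.0818 < α = 0.1, reject H₀.
There is sufficient evidence to reject the null hypothesis; the result is statistically significant at the 0.1 level.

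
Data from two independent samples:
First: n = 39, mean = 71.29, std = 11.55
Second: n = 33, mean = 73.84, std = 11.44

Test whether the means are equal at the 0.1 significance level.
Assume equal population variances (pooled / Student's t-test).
Student's two-sample t-test (equal variances):
H₀: μ₁ = μ₂
H₁: μ₁ ≠ μ₂
df = n₁ + n₂ - 2 = 70
Pooled variance s_p² = [(n₁-1)s₁² + (n₂-1)s₂²] / (n₁ + n₂ - 2) = [(38)(11.55²) + (32)(11.44²)] / 70 = 132.2464
SE = √(s_p²(1/n₁ + 1/n₂)) = √(132.2464 × (1/39 + 1/33)) = 2.7200
t = (x̄₁ - x̄₂) / SE = (71.29 - 73.84) / 2.7200 = -2.55 / 2.7200 = -0.937
p-value = 0.3517

Since p-value > α = 0.1, we fail to reject H₀.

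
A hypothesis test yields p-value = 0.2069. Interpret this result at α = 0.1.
Since p = 0.2069 > α = 0.1, fail to reject H₀.
There is insufficient evidence to reject the null hypothesis; the result is not statistically significant at the 0.1 level.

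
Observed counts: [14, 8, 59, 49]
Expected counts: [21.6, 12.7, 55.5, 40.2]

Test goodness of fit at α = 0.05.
Chi-square goodness of fit test:
H₀: observed counts match expected distribution
H₁: observed counts differ from expected distribution
df = k - 1 = 3
χ² = Σ(O - E)²/E
   = (14 - 21.6)²/21.6 + (8 - 12.7)²/12.7 + (59 - 55.5)²/55.5 + (49 - 40.2)²/40.2
   = 2.674 + 1.739 + 0.221 + 1.926
   = 6.56
p-value = 0.0873

Since p-value > α = 0.05, we fail to reject H₀.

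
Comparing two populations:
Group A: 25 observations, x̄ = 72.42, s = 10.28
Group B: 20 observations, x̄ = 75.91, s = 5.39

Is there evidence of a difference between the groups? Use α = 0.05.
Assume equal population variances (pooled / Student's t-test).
Student's two-sample t-test (equal variances):
H₀: μ₁ = μ₂
H₁: μ₁ ≠ μ₂
df = n₁ + n₂ - 2 = 43
Pooled variance s_p² = [(n₁-1)s₁² + (n₂-1)s₂²] / (n₁ + n₂ - 2) = [(24)(10.28²) + (19)(5.39²)] / 43 = 71.8203
SE = √(s_p²(1/n₁ + 1/n₂)) = √(71.8203 × (1/25 + 1/20)) = 2.5424
t = (x̄₁ - x̄₂) / SE = (72.42 - 75.91) / 2.5424 = -3.49 / 2.5424 = -1.373
p-value = 0.1770

Since p-value > α = 0.05, we fail to reject H₀.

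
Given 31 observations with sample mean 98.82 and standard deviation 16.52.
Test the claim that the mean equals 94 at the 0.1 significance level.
One-sample t-test:
H₀: μ = 94
H₁: μ ≠ 94
df = n - 1 = 30
t = (x̄ - μ₀) / (s/√n) = (98.82 - 94) / (16.52/√31) = 1.624
p-value = 0.1147

Since p-value > α = 0.1, we fail to reject H₀.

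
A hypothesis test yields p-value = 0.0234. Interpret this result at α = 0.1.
Since p = 0.0234 < α = 0.1, reject H₀.
There is sufficient evidence to reject the null hypothesis; the result is statistically significant at the 0.1 level.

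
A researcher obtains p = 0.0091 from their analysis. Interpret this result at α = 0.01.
Since p = 0.0091 < α = 0.01, reject H₀.
There is sufficient evidence to reject the null hypothesis; the result is statistically significant at the 0.01 level.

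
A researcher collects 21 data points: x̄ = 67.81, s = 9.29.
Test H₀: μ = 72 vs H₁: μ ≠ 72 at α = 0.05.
One-sample t-test:
H₀: μ = 72
H₁: μ ≠ 72
df = n - 1 = 20
t = (x̄ - μ₀) / (s/√n) = (67.81 - 72) / (9.29/√21) = -2.067
p-value = 0.0519

Since p-value > α = 0.05, we fail to reject H₀.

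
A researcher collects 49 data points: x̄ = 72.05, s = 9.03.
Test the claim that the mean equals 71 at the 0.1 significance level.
One-sample t-test:
H₀: μ = 71
H₁: μ ≠ 71
df = n - 1 = 48
t = (x̄ - μ₀) / (s/√n) = (72.05 - 71) / (9.03/√49) = 0.814
p-value = 0.4197

Since p-value > α = 0.1, we fail to reject H₀.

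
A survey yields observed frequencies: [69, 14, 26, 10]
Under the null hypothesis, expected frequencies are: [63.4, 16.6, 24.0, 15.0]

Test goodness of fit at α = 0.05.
Chi-square goodness of fit test:
H₀: observed counts match expected distribution
H₁: observed counts differ from expected distribution
df = k - 1 = 3
χ² = Σ(O - E)²/E
   = (69 - 63.4)²/63.4 + (14 - 16.6)²/16.6 + (26 - 24.0)²/24.0 + (10 - 15.0)²/15.0
   = 0.495 + 0.407 + 0.167 + 1.667
   = 2.74
p-value = 0.4343

Since p-value > α = 0.05, we fail to reject H₀.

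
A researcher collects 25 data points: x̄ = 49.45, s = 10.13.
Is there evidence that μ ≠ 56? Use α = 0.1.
One-sample t-test:
H₀: μ = 56
H₁: μ ≠ 56
df = n - 1 = 24
t = (x̄ - μ₀) / (s/√n) = (49.45 - 56) / (10.13/√25) = -3.233
p-value = 0.0035

Since p-value < α = 0.1, we reject H₀.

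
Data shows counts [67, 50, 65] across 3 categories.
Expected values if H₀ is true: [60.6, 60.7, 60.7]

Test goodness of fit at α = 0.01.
Chi-square goodness of fit test:
H₀: observed counts match expected distribution
H₁: observed counts differ from expected distribution
df = k - 1 = 2
χ² = Σ(O - E)²/E
   = (67 - 60.6)²/60.6 + (50 - 60.7)²/60.7 + (65 - 60.7)²/60.7
   = 0.676 + 1.886 + 0.305
   = 2.87
p-value = 0.2385

Since p-value > α = 0.01, we fail to reject H₀.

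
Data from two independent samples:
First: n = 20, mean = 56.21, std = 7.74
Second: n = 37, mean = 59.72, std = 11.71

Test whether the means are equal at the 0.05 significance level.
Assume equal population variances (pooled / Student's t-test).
Student's two-sample t-test (equal variances):
H₀: μ₁ = μ₂
H₁: μ₁ ≠ μ₂
df = n₁ + n₂ - 2 = 55
Pooled variance s_p² = [(n₁-1)s₁² + (n₂-1)s₂²] / (n₁ + n₂ - 2) = [(19)(7.74²) + (36)(11.71²)] / 55 = 110.4493
SE = √(s_p²(1/n₁ + 1/n₂)) = √(110.4493 × (1/20 + 1/37)) = 2.9168
t = (x̄₁ - x̄₂) / SE = (56.21 - 59.72) / 2.9168 = -3.51 / 2.9168 = -1.203
p-value = 0.2340

Since p-value > α = 0.05, we fail to reject H₀.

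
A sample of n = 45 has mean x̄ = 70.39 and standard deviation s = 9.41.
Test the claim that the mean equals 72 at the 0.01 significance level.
One-sample t-test:
H₀: μ = 72
H₁: μ ≠ 72
df = n - 1 = 44
t = (x̄ - μ₀) / (s/√n) = (70.39 - 72) / (9.41/√45) = -1.148
p-value = 0.2573

Since p-value > α = 0.01, we fail to reject H₀.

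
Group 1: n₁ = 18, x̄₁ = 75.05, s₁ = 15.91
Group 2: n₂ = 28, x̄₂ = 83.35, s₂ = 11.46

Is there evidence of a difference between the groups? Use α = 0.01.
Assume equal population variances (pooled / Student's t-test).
Student's two-sample t-test (equal variances):
H₀: μ₁ = μ₂
H₁: μ₁ ≠ μ₂
df = n₁ + n₂ - 2 = 44
Pooled variance s_p² = [(n₁-1)s₁² + (n₂-1)s₂²] / (n₁ + n₂ - 2) = [(17)(15.91²) + (27)(11.46²)] / 44 = 178.3893
SE = √(s_p²(1/n₁ + 1/n₂)) = √(178.3893 × (1/18 + 1/28)) = 4.0350
t = (x̄₁ - x̄₂) / SE = (75.05 - 83.35) / 4.0350 = -8.30 / 4.0350 = -2.057
p-value = 0.0456

Since p-value > α = 0.01, we fail to reject H₀.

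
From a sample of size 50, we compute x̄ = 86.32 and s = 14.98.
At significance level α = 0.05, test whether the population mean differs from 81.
One-sample t-test:
H₀: μ = 81
H₁: μ ≠ 81
df = n - 1 = 49
t = (x̄ - μ₀) / (s/√n) = (86.32 - 81) / (14.98/√50) = 2.511
p-value = 0.0154

Since p-value < α = 0.05, we reject H₀.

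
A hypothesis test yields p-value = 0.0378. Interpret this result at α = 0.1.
Since p = 0.0378 < α = 0.1, reject H₀.
There is sufficient evidence to reject the null hypothesis; the result is statistically significant at the 0.1 level.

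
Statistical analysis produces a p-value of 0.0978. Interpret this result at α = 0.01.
Since p = 0.0978 > α = 0.01, fail to reject H₀.
There is insufficient evidence to reject the null hypothesis; the result is not statistically significant at the 0.01 level.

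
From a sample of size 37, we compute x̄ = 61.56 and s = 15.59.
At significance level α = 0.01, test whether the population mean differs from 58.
One-sample t-test:
H₀: μ = 58
H₁: μ ≠ 58
df = n - 1 = 36
t = (x̄ - μ₀) / (s/√n) = (61.56 - 58) / (15.59/√37) = 1.389
p-value = 0.1734

Since p-value > α = 0.01, we fail to reject H₀.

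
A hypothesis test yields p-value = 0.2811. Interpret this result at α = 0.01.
Since p = 0.2811 > α = 0.01, fail to reject H₀.
There is insufficient evidence to reject the null hypothesis; the result is not statistically significant at the 0.01 level.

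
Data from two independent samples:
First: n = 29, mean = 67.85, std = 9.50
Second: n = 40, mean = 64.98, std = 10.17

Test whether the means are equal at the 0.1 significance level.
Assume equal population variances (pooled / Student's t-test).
Student's two-sample t-test (equal variances):
H₀: μ₁ = μ₂
H₁: μ₁ ≠ μ₂
df = n₁ + n₂ - 2 = 67
Pooled variance s_p² = [(n₁-1)s₁² + (n₂-1)s₂²] / (n₁ + n₂ - 2) = [(28)(9.50²) + (39)(10.17²)] / 67 = 97.9213
SE = √(s_p²(1/n₁ + 1/n₂)) = √(97.9213 × (1/29 + 1/40)) = 2.4134
t = (x̄₁ - x̄₂) / SE = (67.85 - 64.98) / 2.4134 = 2.87 / 2.4134 = 1.189
p-value = 0.2386

Since p-value > α = 0.1, we fail to reject H₀.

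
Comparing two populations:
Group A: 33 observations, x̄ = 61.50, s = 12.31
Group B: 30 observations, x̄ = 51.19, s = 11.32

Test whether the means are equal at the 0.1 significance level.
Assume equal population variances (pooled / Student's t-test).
Student's two-sample t-test (equal variances):
H₀: μ₁ = μ₂
H₁: μ₁ ≠ μ₂
df = n₁ + n₂ - 2 = 61
Pooled variance s_p² = [(n₁-1)s₁² + (n₂-1)s₂²] / (n₁ + n₂ - 2) = [(32)(12.31²) + (29)(11.32²)] / 61 = 140.4145
SE = √(s_p²(1/n₁ + 1/n₂)) = √(140.4145 × (1/33 + 1/30)) = 2.9892
t = (x̄₁ - x̄₂) / SE = (61.50 - 51.19) / 2.9892 = 10.31 / 2.9892 = 3.449
p-value = 0.0010

Since p-value < α = 0.1, we reject H₀.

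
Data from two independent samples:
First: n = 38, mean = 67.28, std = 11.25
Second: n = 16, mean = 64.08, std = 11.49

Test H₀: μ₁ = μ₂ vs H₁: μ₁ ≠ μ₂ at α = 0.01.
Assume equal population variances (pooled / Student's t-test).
Student's two-sample t-test (equal variances):
H₀: μ₁ = μ₂
H₁: μ₁ ≠ μ₂
df = n₁ + n₂ - 2 = 52
Pooled variance s_p² = [(n₁-1)s₁² + (n₂-1)s₂²] / (n₁ + n₂ - 2) = [(37)(11.25²) + (15)(11.49²)] / 52 = 128.1368
SE = √(s_p²(1/n₁ + 1/n₂)) = √(128.1368 × (1/38 + 1/16)) = 3.3735
t = (x̄₁ - x̄₂) / SE = (67.28 - 64.08) / 3.3735 = 3.20 / 3.3735 = 0.949
p-value = 0.3472

Since p-value > α = 0.01, we fail to reject H₀.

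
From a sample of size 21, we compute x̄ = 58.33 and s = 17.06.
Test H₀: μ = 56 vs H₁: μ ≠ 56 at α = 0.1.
One-sample t-test:
H₀: μ = 56
H₁: μ ≠ 56
df = n - 1 = 20
t = (x̄ - μ₀) / (s/√n) = (58.33 - 56) / (17.06/√21) = 0.626
p-value = 0.5385

Since p-value > α = 0.1, we fail to reject H₀.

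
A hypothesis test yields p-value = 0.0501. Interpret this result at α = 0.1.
Since p = 0.0501 < α = 0.1, reject H₀.
There is sufficient evidence to reject the null hypothesis; the result is statistically significant at the 0.1 level.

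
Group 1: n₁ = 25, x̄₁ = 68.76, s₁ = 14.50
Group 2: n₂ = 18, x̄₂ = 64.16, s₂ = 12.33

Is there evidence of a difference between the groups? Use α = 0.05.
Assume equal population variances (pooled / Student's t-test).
Student's two-sample t-test (equal variances):
H₀: μ₁ = μ₂
H₁: μ₁ ≠ μ₂
df = n₁ + n₂ - 2 = 41
Pooled variance s_p² = [(n₁-1)s₁² + (n₂-1)s₂²] / (n₁ + n₂ - 2) = [(24)(14.50²) + (17)(12.33²)] / 41 = 186.1095
SE = √(s_p²(1/n₁ + 1/n₂)) = √(186.1095 × (1/25 + 1/18)) = 4.2171
t = (x̄₁ - x̄₂) / SE = (68.76 - 64.16) / 4.2171 = 4.60 / 4.2171 = 1.091
p-value = 0.2817

Since p-value > α = 0.05, we fail to reject H₀.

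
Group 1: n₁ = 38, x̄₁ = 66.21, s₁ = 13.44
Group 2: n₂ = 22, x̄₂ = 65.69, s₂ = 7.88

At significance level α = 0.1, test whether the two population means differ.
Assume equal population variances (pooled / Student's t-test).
Student's two-sample t-test (equal variances):
H₀: μ₁ = μ₂
H₁: μ₁ ≠ μ₂
df = n₁ + n₂ - 2 = 58
Pooled variance s_p² = [(n₁-1)s₁² + (n₂-1)s₂²] / (n₁ + n₂ - 2) = [(37)(13.44²) + (21)(7.88²)] / 58 = 137.7142
SE = √(s_p²(1/n₁ + 1/n₂)) = √(137.7142 × (1/38 + 1/22)) = 3.1439
t = (x̄₁ - x̄₂) / SE = (66.21 - 65.69) / 3.1439 = 0.52 / 3.1439 = 0.165
p-value = 0.8692

Since p-value > α = 0.1, we fail to reject H₀.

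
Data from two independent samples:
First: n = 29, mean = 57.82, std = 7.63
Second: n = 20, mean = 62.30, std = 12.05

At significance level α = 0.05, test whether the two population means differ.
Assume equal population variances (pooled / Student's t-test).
Student's two-sample t-test (equal variances):
H₀: μ₁ = μ₂
H₁: μ₁ ≠ μ₂
df = n₁ + n₂ - 2 = 47
Pooled variance s_p² = [(n₁-1)s₁² + (n₂-1)s₂²] / (n₁ + n₂ - 2) = [(28)(7.63²) + (19)(12.05²)] / 47 = 93.3813
SE = √(s_p²(1/n₁ + 1/n₂)) = √(93.3813 × (1/29 + 1/20)) = 2.8088
t = (x̄₁ - x̄₂) / SE = (57.82 - 62.30) / 2.8088 = -4.48 / 2.8088 = -1.595
p-value = 0.1174

Since p-value > α = 0.05, we fail to reject H₀.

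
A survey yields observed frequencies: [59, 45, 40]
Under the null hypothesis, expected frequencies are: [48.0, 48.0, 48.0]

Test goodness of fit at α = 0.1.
Chi-square goodness of fit test:
H₀: observed counts match expected distribution
H₁: observed counts differ from expected distribution
df = k - 1 = 2
χ² = Σ(O - E)²/E
   = (59 - 48.0)²/48.0 + (45 - 48.0)²/48.0 + (40 - 48.0)²/48.0
   = 2.521 + 0.188 + 1.333
   = 4.04
p-value = 0.1325

Since p-value > α = 0.1, we fail to reject H₀.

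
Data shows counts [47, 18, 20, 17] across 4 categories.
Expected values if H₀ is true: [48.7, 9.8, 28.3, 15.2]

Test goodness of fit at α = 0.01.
Chi-square goodness of fit test:
H₀: observed counts match expected distribution
H₁: observed counts differ from expected distribution
df = k - 1 = 3
χ² = Σ(O - E)²/E
   = (47 - 48.7)²/48.7 + (18 - 9.8)²/9.8 + (20 - 28.3)²/28.3 + (17 - 15.2)²/15.2
   = 0.059 + 6.861 + 2.434 + 0.213
   = 9.57
p-value = 0.0226

Since p-value > α = 0.01, we fail to reject H₀.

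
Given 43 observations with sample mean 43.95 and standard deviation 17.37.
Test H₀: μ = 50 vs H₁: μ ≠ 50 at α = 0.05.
One-sample t-test:
H₀: μ = 50
H₁: μ ≠ 50
df = n - 1 = 42
t = (x̄ - μ₀) / (s/√n) = (43.95 - 50) / (17.37/√43) = -2.284
p-value = 0.0275

Since p-value < α = 0.05, we reject H₀.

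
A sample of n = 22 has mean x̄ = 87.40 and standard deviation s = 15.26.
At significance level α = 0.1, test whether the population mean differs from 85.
One-sample t-test:
H₀: μ = 85
H₁: μ ≠ 85
df = n - 1 = 21
t = (x̄ - μ₀) / (s/√n) = (87.40 - 85) / (15.26/√22) = 0.738
p-value = 0.4689

Since p-value > α = 0.1, we fail to reject H₀.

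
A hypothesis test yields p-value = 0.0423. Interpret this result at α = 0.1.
Since p = 0.0423 < α = 0.1, reject H₀.
There is sufficient evidence to reject the null hypothesis; the result is statistically significant at the 0.1 level.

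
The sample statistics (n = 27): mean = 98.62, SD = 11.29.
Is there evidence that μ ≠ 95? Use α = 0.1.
One-sample t-test:
H₀: μ = 95
H₁: μ ≠ 95
df = n - 1 = 26
t = (x̄ - μ₀) / (s/√n) = (98.62 - 95) / (11.29/√27) = 1.666
p-value = 0.1077

Since p-value > α = 0.1, we fail to reject H₀.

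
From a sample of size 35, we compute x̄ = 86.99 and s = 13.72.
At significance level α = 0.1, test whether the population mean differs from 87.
One-sample t-test:
H₀: μ = 87
H₁: μ ≠ 87
df = n - 1 = 34
t = (x̄ - μ₀) / (s/√n) = (86.99 - 87) / (13.72/√35) = -0.004
p-value = 0.9966

Since p-value > α = 0.1, we fail to reject H₀.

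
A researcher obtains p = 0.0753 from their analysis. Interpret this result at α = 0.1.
Since p = 0.0753 < α = 0.1, reject H₀.
There is sufficient evidence to reject the null hypothesis; the result is statistically significant at the 0.1 level.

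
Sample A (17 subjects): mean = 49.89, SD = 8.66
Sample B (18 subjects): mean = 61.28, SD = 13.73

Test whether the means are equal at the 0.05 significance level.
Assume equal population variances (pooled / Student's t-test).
Student's two-sample t-test (equal variances):
H₀: μ₁ = μ₂
H₁: μ₁ ≠ μ₂
df = n₁ + n₂ - 2 = 33
Pooled variance s_p² = [(n₁-1)s₁² + (n₂-1)s₂²] / (n₁ + n₂ - 2) = [(16)(8.66²) + (17)(13.73²)] / 33 = 133.4742
SE = √(s_p²(1/n₁ + 1/n₂)) = √(133.4742 × (1/17 + 1/18)) = 3.9073
t = (x̄₁ - x̄₂) / SE = (49.89 - 61.28) / 3.9073 = -11.39 / 3.9073 = -2.915
p-value = 0.0063

Since p-value < α = 0.05, we reject H₀.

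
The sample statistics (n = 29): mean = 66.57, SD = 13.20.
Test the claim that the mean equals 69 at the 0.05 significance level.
One-sample t-test:
H₀: μ = 69
H₁: μ ≠ 69
df = n - 1 = 28
t = (x̄ - μ₀) / (s/√n) = (66.57 - 69) / (13.20/√29) = -0.991
p-value = 0.3300

Since p-value > α = 0.05, we fail to reject H₀.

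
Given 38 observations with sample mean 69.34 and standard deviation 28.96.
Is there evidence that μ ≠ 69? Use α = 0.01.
One-sample t-test:
H₀: μ = 69
H₁: μ ≠ 69
df = n - 1 = 37
t = (x̄ - μ₀) / (s/√n) = (69.34 - 69) / (28.96/√38) = 0.072
p-value = 0.9427

Since p-value > α = 0.01, we fail to reject H₀.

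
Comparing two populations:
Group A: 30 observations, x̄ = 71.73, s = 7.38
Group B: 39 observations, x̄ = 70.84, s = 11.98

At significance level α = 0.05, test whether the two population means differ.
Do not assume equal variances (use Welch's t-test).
Welch's two-sample t-test:
H₀: μ₁ = μ₂
H₁: μ₁ ≠ μ₂
s₁²/n₁ = 7.38²/30 = 1.8155,  s₂²/n₂ = 11.98²/39 = 3.6800
SE = √(s₁²/n₁ + s₂²/n₂) = √(1.8155 + 3.6800) = 2.3442
df (Welch-Satterthwaite) = (s₁²/n₁ + s₂²/n₂)² / [(s₁²/n₁)²/(n₁-1) + (s₂²/n₂)²/(n₂-1)] ≈ 64.25
t = (x̄₁ - x̄₂) / SE = (71.73 - 70.84) / 2.3442 = 0.89 / 2.3442 = 0.380
p-value = 0.7055

Since p-value > α = 0.05, we fail to reject H₀.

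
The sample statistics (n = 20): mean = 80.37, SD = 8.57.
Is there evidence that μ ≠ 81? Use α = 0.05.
One-sample t-test:
H₀: μ = 81
H₁: μ ≠ 81
df = n - 1 = 19
t = (x̄ - μ₀) / (s/√n) = (80.37 - 81) / (8.57/√20) = -0.329
p-value = 0.7459

Since p-value > α = 0.05, we fail to reject H₀.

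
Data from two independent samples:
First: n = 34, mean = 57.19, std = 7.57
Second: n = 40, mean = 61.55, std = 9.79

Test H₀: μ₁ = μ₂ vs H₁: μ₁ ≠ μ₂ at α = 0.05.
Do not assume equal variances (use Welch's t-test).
Welch's two-sample t-test:
H₀: μ₁ = μ₂
H₁: μ₁ ≠ μ₂
s₁²/n₁ = 7.57²/34 = 1.6854,  s₂²/n₂ = 9.79²/40 = 2.3961
SE = √(s₁²/n₁ + s₂²/n₂) = √(1.6854 + 2.3961) = 2.0203
df (Welch-Satterthwaite) = (s₁²/n₁ + s₂²/n₂)² / [(s₁²/n₁)²/(n₁-1) + (s₂²/n₂)²/(n₂-1)] ≈ 71.41
t = (x̄₁ - x̄₂) / SE = (57.19 - 61.55) / 2.0203 = -4.36 / 2.0203 = -2.158
p-value = 0.0343

Since p-value < α = 0.05, we reject H₀.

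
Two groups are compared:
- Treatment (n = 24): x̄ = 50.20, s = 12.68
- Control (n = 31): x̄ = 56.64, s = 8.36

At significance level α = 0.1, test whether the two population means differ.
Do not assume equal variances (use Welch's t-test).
Welch's two-sample t-test:
H₀: μ₁ = μ₂
H₁: μ₁ ≠ μ₂
s₁²/n₁ = 12.68²/24 = 6.6993,  s₂²/n₂ = 8.36²/31 = 2.2545
SE = √(s₁²/n₁ + s₂²/n₂) = √(6.6993 + 2.2545) = 2.9923
df (Welch-Satterthwaite) = (s₁²/n₁ + s₂²/n₂)² / [(s₁²/n₁)²/(n₁-1) + (s₂²/n₂)²/(n₂-1)] ≈ 37.80
t = (x̄₁ - x̄₂) / SE = (50.20 - 56.64) / 2.9923 = -6.44 / 2.9923 = -2.152
p-value = 0.0378

Since p-value < α = 0.1, we reject H₀.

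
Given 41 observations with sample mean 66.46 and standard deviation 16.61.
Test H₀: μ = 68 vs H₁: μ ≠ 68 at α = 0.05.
One-sample t-test:
H₀: μ = 68
H₁: μ ≠ 68
df = n - 1 = 40
t = (x̄ - μ₀) / (s/√n) = (66.46 - 68) / (16.61/√41) = -0.594
p-value = 0.5561

Since p-value > α = 0.05, we fail to reject H₀.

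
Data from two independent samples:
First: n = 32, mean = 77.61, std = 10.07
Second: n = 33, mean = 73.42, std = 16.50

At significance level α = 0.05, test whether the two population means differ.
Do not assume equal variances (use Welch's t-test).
Welch's two-sample t-test:
H₀: μ₁ = μ₂
H₁: μ₁ ≠ μ₂
s₁²/n₁ = 10.07²/32 = 3.1689,  s₂²/n₂ = 16.50²/33 = 8.2500
SE = √(s₁²/n₁ + s₂²/n₂) = √(3.1689 + 8.2500) = 3.3792
df (Welch-Satterthwaite) = (s₁²/n₁ + s₂²/n₂)² / [(s₁²/n₁)²/(n₁-1) + (s₂²/n₂)²/(n₂-1)] ≈ 53.20
t = (x̄₁ - x̄₂) / SE = (77.61 - 73.42) / 3.3792 = 4.19 / 3.3792 = 1.240
p-value = 0.2204

Since p-value > α = 0.05, we fail to reject H₀.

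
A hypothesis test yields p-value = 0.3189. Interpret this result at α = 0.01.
Since p = 0.3189 > α = 0.01, fail to reject H₀.
There is insufficient evidence to reject the null hypothesis; the result is not statistically significant at the 0.01 level.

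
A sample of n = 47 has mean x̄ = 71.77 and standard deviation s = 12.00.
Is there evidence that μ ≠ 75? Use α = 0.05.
One-sample t-test:
H₀: μ = 75
H₁: μ ≠ 75
df = n - 1 = 46
t = (x̄ - μ₀) / (s/√n) = (71.77 - 75) / (12.00/√47) = -1.845
p-value = 0.0714

Since p-value > α = 0.05, we fail to reject H₀.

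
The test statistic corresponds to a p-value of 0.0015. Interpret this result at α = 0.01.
Since p = 0.0015 < α = 0.01, reject H₀.
There is sufficient evidence to reject the null hypothesis; the result is statistically significant at the 0.01 level.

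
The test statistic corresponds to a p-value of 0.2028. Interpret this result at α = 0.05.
Since p = 0.2028 > α = 0.05, fail to reject H₀.
There is insufficient evidence to reject the null hypothesis; the result is not statistically significant at the 0.05 level.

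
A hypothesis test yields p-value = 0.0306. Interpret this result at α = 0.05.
Since p = 0.0306 < α = 0.05, reject H₀.
There is sufficient evidence to reject the null hypothesis; the result is statistically significant at the 0.05 level.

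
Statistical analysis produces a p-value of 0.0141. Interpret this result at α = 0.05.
Since p = 0.0141 < α = 0.05, reject H₀.
There is sufficient evidence to reject the null hypothesis; the result is statistically significant at the 0.05 level.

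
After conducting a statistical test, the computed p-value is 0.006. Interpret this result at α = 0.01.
Since p = 0.006 < α = 0.01, reject H₀.
There is sufficient evidence to reject the null hypothesis; the result is statistically significant at the 0.01 level.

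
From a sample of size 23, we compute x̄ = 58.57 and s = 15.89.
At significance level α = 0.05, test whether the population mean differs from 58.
One-sample t-test:
H₀: μ = 58
H₁: μ ≠ 58
df = n - 1 = 22
t = (x̄ - μ₀) / (s/√n) = (58.57 - 58) / (15.89/√23) = 0.172
p-value = 0.8650

Since p-value > α = 0.05, we fail to reject H₀.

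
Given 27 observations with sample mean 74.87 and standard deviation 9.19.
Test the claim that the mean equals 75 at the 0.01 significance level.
One-sample t-test:
H₀: μ = 75
H₁: μ ≠ 75
df = n - 1 = 26
t = (x̄ - μ₀) / (s/√n) = (74.87 - 75) / (9.19/√27) = -0.074
p-value = 0.9420

Since p-value > α = 0.01, we fail to reject H₀.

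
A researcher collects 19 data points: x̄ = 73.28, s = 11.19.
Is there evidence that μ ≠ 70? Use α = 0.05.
One-sample t-test:
H₀: μ = 70
H₁: μ ≠ 70
df = n - 1 = 18
t = (x̄ - μ₀) / (s/√n) = (73.28 - 70) / (11.19/√19) = 1.278
p-value = 0.2176

Since p-value > α = 0.05, we fail to reject H₀.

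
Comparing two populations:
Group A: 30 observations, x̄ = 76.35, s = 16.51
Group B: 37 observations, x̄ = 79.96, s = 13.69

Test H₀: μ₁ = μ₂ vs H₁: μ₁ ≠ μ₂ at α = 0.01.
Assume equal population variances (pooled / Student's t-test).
Student's two-sample t-test (equal variances):
H₀: μ₁ = μ₂
H₁: μ₁ ≠ μ₂
df = n₁ + n₂ - 2 = 65
Pooled variance s_p² = [(n₁-1)s₁² + (n₂-1)s₂²] / (n₁ + n₂ - 2) = [(29)(16.51²) + (36)(13.69²)] / 65 = 225.4123
SE = √(s_p²(1/n₁ + 1/n₂)) = √(225.4123 × (1/30 + 1/37)) = 3.6886
t = (x̄₁ - x̄₂) / SE = (76.35 - 79.96) / 3.6886 = -3.61 / 3.6886 = -0.979
p-value = 0.3314

Since p-value > α = 0.01, we fail to reject H₀.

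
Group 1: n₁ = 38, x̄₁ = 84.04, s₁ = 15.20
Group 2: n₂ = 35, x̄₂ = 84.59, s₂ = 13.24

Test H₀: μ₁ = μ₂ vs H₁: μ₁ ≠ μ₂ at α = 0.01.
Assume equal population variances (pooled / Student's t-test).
Student's two-sample t-test (equal variances):
H₀: μ₁ = μ₂
H₁: μ₁ ≠ μ₂
df = n₁ + n₂ - 2 = 71
Pooled variance s_p² = [(n₁-1)s₁² + (n₂-1)s₂²] / (n₁ + n₂ - 2) = [(37)(15.20²) + (34)(13.24²)] / 71 = 204.3465
SE = √(s_p²(1/n₁ + 1/n₂)) = √(204.3465 × (1/38 + 1/35)) = 3.3490
t = (x̄₁ - x̄₂) / SE = (84.04 - 84.59) / 3.3490 = -0.55 / 3.3490 = -0.164
p-value = 0.8700

Since p-value > α = 0.01, we fail to reject H₀.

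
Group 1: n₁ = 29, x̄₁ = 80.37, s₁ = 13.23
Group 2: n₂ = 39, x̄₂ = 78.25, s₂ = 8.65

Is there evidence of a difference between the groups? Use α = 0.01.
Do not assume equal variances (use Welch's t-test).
Welch's two-sample t-test:
H₀: μ₁ = μ₂
H₁: μ₁ ≠ μ₂
s₁²/n₁ = 13.23²/29 = 6.0356,  s₂²/n₂ = 8.65²/39 = 1.9185
SE = √(s₁²/n₁ + s₂²/n₂) = √(6.0356 + 1.9185) = 2.8203
df (Welch-Satterthwaite) = (s₁²/n₁ + s₂²/n₂)² / [(s₁²/n₁)²/(n₁-1) + (s₂²/n₂)²/(n₂-1)] ≈ 45.26
t = (x̄₁ - x̄₂) / SE = (80.37 - 78.25) / 2.8203 = 2.12 / 2.8203 = 0.752
p-value = 0.4561

Since p-value > α = 0.01, we fail to reject H₀.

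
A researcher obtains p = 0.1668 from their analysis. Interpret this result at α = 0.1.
Since p = 0.1668 > α = 0.1, fail to reject H₀.
There is insufficient evidence to reject the null hypothesis; the result is not statistically significant at the 0.1 level.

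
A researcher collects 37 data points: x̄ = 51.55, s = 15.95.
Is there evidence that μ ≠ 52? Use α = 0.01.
One-sample t-test:
H₀: μ = 52
H₁: μ ≠ 52
df = n - 1 = 36
t = (x̄ - μ₀) / (s/√n) = (51.55 - 52) / (15.95/√37) = -0.172
p-value = 0.8647

Since p-value > α = 0.01, we fail to reject H₀.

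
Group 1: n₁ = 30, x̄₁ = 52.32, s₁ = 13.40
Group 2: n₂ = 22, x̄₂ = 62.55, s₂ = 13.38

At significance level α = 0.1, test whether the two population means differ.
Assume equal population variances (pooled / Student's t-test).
Student's two-sample t-test (equal variances):
H₀: μ₁ = μ₂
H₁: μ₁ ≠ μ₂
df = n₁ + n₂ - 2 = 50
Pooled variance s_p² = [(n₁-1)s₁² + (n₂-1)s₂²] / (n₁ + n₂ - 2) = [(29)(13.40²) + (21)(13.38²)] / 50 = 179.3350
SE = √(s_p²(1/n₁ + 1/n₂)) = √(179.3350 × (1/30 + 1/22)) = 3.7589
t = (x̄₁ - x̄₂) / SE = (52.32 - 62.55) / 3.7589 = -10.23 / 3.7589 = -2.722
p-value = 0.0089

Since p-value < α = 0.1, we reject H₀.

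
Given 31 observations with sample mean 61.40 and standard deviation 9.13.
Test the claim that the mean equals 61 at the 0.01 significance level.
One-sample t-test:
H₀: μ = 61
H₁: μ ≠ 61
df = n - 1 = 30
t = (x̄ - μ₀) / (s/√n) = (61.40 - 61) / (9.13/√31) = 0.244
p-value = 0.8089

Since p-value > α = 0.01, we fail to reject H₀.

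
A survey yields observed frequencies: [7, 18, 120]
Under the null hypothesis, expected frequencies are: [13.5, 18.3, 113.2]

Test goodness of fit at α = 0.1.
Chi-square goodness of fit test:
H₀: observed counts match expected distribution
H₁: observed counts differ from expected distribution
df = k - 1 = 2
χ² = Σ(O - E)²/E
   = (7 - 13.5)²/13.5 + (18 - 18.3)²/18.3 + (120 - 113.2)²/113.2
   = 3.130 + 0.005 + 0.408
   = 3.54
p-value = 0.1701

Since p-value > α = 0.1, we fail to reject H₀.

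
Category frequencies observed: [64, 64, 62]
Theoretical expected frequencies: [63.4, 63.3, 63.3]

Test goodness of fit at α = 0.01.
Chi-square goodness of fit test:
H₀: observed counts match expected distribution
H₁: observed counts differ from expected distribution
df = k - 1 = 2
χ² = Σ(O - E)²/E
   = (64 - 63.4)²/63.4 + (64 - 63.3)²/63.3 + (62 - 63.3)²/63.3
   = 0.006 + 0.008 + 0.027
   = 0.04
p-value = 0.9801

Since p-value > α = 0.01, we fail to reject H₀.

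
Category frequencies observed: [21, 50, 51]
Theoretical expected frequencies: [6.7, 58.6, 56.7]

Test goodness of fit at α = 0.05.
Chi-square goodness of fit test:
H₀: observed counts match expected distribution
H₁: observed counts differ from expected distribution
df = k - 1 = 2
χ² = Σ(O - E)²/E
   = (21 - 6.7)²/6.7 + (50 - 58.6)²/58.6 + (51 - 56.7)²/56.7
   = 30.521 + 1.262 + 0.573
   = 32.36
p-value < 0.0001

Since p-value < α = 0.05, we reject H₀.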